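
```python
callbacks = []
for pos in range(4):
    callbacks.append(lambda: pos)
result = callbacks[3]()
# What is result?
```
3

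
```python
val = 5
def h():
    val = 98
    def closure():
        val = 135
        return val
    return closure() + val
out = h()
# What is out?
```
233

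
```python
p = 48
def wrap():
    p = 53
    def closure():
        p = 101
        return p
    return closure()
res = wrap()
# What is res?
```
101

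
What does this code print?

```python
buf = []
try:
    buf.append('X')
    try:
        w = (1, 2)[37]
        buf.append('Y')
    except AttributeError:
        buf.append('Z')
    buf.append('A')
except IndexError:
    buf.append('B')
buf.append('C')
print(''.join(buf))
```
XBC

Inner handler doesn't match, propagates to outer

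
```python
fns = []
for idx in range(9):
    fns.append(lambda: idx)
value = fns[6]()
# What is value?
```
8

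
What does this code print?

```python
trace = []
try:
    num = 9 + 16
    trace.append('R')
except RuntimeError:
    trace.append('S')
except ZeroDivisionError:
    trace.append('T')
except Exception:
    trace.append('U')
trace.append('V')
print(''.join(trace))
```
RV

No exception, try block completes normally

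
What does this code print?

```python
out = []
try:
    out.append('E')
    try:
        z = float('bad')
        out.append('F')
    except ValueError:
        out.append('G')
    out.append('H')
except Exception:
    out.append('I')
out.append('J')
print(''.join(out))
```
EGHJ

Inner exception caught by inner handler, outer continues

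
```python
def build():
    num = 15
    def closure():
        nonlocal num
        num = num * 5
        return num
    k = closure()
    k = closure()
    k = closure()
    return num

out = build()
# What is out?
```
1875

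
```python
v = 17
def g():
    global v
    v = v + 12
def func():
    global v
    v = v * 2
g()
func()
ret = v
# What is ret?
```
58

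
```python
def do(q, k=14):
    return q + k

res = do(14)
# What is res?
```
28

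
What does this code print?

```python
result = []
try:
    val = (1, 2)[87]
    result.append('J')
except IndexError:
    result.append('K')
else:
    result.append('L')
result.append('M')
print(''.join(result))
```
KM

else block skipped when exception is caught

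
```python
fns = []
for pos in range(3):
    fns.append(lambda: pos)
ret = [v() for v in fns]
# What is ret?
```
[2, 2, 2]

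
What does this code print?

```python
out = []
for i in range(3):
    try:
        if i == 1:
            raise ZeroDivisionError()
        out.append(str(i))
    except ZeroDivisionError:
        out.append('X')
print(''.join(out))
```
0X2

Exception on i=1 caught, loop continues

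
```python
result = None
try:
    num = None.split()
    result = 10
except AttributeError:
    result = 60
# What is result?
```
60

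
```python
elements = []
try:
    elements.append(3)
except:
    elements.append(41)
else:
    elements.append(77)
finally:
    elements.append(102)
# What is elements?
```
[3, 77, 102]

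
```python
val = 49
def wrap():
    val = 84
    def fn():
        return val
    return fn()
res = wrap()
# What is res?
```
84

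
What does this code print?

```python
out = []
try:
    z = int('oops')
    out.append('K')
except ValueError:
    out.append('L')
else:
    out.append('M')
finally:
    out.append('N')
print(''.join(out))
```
LN

Exception: except runs, else skipped, finally runs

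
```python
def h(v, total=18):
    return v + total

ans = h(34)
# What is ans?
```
52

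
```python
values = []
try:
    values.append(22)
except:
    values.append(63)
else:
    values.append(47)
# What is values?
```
[22, 47]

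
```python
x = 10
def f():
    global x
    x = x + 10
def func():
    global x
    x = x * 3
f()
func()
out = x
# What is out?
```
60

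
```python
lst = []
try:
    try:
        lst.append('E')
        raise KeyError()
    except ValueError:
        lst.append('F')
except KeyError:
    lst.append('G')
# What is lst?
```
['E', 'G']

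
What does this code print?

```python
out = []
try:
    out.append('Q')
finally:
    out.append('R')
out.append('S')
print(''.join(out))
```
QRS

try/finally without except, no exception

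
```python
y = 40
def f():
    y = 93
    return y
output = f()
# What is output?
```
93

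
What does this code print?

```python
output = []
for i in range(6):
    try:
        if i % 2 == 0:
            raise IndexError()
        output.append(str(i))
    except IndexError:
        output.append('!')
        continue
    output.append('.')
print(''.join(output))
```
!1.!3.!5.

continue in except skips rest of loop body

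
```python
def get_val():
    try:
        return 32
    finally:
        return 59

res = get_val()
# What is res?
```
59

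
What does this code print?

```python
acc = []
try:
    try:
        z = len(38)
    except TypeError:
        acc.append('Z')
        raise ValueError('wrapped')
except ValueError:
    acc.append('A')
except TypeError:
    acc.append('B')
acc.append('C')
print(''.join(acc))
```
ZAC

ValueError raised and caught, original TypeError not re-raised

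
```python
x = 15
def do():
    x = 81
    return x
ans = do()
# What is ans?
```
81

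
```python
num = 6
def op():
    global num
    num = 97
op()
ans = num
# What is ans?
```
97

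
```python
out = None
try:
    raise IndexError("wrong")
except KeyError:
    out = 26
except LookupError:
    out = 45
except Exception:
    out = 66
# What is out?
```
45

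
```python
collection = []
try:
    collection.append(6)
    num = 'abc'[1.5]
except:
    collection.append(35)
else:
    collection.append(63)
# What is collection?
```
[6, 35]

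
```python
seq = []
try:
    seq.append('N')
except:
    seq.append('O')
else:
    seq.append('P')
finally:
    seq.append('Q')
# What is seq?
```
['N', 'P', 'Q']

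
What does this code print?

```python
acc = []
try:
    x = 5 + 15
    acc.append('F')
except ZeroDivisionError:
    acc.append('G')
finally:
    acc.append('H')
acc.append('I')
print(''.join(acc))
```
FHI

finally runs after normal execution too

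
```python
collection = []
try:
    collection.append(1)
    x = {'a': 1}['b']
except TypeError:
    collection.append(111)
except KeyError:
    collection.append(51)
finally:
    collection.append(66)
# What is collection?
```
[1, 51, 66]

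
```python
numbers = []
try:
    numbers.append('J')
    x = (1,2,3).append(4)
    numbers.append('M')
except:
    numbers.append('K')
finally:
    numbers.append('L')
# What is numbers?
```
['J', 'K', 'L']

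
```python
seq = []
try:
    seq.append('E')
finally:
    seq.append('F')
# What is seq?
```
['E', 'F']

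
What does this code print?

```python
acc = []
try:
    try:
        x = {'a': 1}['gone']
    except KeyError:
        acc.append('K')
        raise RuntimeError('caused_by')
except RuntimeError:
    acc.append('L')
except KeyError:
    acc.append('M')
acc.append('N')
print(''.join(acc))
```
KLN

RuntimeError raised and caught, original KeyError not re-raised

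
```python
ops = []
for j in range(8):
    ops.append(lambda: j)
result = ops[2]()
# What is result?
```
7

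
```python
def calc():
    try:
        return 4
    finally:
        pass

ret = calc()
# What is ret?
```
4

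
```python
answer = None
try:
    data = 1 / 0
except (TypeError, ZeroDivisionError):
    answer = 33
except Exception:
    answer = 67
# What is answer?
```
33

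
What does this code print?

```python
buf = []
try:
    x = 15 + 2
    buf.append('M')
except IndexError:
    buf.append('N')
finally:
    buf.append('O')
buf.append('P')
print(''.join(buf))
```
MOP

finally runs after normal execution too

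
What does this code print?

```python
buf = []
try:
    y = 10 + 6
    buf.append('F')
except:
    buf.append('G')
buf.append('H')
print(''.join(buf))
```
FH

No exception, try block completes normally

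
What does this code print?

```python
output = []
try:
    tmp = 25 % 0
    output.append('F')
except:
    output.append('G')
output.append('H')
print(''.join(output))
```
GH

Exception raised in try, caught by bare except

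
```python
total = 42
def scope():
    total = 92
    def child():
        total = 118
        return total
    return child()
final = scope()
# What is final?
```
118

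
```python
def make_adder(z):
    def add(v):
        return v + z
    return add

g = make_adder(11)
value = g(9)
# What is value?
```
20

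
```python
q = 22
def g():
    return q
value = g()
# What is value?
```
22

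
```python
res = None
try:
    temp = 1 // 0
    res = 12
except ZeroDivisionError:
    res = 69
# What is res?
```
69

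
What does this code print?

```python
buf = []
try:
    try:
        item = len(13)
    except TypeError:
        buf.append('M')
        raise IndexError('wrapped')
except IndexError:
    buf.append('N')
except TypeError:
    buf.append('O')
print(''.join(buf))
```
MN

New IndexError raised, caught by outer IndexError handler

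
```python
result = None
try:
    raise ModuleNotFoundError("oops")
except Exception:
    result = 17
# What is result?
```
17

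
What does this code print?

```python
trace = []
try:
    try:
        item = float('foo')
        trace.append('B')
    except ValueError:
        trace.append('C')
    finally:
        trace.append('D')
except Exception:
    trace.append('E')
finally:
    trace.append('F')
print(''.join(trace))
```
CDF

Both finally blocks run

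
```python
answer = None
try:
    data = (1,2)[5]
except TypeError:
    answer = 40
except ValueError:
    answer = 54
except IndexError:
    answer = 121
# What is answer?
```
121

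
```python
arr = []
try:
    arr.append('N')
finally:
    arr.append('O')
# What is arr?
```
['N', 'O']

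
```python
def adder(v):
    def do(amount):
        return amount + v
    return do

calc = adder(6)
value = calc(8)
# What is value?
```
14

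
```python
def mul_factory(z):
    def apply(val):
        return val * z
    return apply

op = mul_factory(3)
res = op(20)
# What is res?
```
60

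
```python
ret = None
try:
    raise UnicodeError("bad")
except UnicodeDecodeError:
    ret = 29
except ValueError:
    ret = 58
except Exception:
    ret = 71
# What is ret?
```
58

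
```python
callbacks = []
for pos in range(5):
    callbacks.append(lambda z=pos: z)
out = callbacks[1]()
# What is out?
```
1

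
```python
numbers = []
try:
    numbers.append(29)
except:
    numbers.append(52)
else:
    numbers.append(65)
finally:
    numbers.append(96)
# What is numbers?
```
[29, 65, 96]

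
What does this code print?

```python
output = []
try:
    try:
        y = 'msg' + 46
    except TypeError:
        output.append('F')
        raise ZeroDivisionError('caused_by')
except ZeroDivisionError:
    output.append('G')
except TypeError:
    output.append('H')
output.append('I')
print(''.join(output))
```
FGI

ZeroDivisionError raised and caught, original TypeError not re-raised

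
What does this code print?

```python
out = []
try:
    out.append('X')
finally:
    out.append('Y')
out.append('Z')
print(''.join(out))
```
XYZ

try/finally without except, no exception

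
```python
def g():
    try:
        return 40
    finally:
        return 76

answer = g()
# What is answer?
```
76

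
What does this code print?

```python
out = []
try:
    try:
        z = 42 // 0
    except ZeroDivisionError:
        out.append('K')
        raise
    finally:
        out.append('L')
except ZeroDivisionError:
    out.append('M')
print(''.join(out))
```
KLM

finally runs before re-raised exception propagates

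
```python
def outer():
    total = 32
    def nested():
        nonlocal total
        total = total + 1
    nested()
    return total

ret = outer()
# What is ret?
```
33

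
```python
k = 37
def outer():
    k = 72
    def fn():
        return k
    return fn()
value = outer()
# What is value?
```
72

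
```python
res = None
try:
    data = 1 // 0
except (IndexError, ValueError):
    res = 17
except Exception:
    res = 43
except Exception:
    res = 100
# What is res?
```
43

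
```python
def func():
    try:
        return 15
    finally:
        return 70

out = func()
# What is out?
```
70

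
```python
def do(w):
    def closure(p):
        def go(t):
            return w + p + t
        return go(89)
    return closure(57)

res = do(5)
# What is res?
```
151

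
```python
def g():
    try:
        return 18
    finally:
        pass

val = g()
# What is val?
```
18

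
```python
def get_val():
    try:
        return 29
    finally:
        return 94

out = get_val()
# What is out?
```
94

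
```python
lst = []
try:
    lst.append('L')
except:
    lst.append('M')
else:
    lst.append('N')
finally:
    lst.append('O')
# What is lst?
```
['L', 'N', 'O']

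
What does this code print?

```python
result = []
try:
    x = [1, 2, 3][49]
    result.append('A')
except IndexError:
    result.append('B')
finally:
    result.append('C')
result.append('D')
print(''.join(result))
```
BCD

finally always runs, even after exception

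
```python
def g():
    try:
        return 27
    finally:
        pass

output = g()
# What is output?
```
27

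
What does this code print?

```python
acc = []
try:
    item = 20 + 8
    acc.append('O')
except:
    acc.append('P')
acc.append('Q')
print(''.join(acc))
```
OQ

No exception, try block completes normally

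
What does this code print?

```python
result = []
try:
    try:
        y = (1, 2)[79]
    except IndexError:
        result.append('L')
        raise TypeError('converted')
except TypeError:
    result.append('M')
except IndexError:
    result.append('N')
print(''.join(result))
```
LM

New TypeError raised, caught by outer TypeError handler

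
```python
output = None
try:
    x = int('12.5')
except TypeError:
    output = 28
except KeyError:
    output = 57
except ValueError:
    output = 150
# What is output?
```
150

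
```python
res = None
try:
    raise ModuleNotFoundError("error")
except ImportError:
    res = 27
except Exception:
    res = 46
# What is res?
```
27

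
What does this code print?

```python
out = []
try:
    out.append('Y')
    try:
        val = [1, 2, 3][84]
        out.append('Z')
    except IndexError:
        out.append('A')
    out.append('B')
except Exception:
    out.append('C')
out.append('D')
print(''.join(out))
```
YABD

Inner exception caught by inner handler, outer continues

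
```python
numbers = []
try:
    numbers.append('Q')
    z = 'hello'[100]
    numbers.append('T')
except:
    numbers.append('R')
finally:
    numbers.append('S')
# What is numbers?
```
['Q', 'R', 'S']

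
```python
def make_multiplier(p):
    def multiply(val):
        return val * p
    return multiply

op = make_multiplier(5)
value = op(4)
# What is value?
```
20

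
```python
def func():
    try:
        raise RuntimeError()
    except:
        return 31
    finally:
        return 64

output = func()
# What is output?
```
64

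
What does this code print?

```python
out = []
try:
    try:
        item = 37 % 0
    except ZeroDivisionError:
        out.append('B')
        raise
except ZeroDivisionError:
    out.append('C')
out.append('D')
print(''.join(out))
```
BCD

raise without argument re-raises current exception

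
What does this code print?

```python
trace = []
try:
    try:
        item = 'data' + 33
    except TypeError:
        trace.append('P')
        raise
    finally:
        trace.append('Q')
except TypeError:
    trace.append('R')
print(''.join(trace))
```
PQR

finally runs before re-raised exception propagates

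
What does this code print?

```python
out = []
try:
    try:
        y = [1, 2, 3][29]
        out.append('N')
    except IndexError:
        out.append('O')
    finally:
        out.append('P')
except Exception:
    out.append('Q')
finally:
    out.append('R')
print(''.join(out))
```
OPR

Both finally blocks run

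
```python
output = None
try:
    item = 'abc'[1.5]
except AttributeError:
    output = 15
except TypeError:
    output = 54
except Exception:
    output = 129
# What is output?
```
54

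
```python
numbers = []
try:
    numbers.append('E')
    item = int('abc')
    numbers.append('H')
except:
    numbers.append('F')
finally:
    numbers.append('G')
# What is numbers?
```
['E', 'F', 'G']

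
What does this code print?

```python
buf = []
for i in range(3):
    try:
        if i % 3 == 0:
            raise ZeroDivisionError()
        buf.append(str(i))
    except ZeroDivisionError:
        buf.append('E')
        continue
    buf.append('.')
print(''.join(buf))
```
E1.2.

continue in except skips rest of loop body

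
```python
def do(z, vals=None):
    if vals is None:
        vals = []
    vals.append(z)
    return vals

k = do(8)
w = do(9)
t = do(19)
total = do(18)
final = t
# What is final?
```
[19]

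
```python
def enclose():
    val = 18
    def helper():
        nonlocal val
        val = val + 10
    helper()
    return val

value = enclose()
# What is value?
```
28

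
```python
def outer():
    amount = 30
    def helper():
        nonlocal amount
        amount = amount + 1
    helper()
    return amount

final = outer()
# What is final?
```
31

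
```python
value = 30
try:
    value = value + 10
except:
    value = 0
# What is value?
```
40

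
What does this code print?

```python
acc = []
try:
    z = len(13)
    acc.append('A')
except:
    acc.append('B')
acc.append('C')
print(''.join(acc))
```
BC

Exception raised in try, caught by bare except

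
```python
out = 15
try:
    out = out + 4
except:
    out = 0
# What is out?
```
19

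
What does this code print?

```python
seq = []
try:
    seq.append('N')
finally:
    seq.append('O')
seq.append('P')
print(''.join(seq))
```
NOP

try/finally without except, no exception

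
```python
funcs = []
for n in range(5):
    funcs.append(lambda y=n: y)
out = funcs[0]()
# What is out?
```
0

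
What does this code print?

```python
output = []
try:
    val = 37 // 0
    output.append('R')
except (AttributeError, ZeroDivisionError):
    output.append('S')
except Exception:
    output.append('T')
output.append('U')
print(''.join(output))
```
SU

ZeroDivisionError matches tuple containing it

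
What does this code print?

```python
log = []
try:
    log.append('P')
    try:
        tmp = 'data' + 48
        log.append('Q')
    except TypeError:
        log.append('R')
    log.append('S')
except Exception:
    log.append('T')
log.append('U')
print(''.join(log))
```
PRSU

Inner exception caught by inner handler, outer continues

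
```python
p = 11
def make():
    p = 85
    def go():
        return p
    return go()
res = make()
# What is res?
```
85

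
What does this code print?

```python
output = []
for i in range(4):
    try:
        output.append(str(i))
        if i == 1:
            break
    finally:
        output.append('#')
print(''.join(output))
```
0#1#

finally runs even when breaking out of loop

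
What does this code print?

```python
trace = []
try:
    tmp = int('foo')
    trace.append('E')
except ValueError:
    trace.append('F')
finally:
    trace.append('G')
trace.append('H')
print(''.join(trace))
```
FGH

finally always runs, even after exception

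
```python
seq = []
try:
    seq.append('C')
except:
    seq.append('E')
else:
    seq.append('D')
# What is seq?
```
['C', 'D']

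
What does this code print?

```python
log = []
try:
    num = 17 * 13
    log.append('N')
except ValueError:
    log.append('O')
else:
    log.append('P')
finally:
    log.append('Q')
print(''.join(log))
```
NPQ

else runs before finally when no exception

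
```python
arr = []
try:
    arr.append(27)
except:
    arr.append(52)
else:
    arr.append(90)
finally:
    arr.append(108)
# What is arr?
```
[27, 90, 108]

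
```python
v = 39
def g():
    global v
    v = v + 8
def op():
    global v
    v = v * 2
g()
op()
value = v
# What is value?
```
94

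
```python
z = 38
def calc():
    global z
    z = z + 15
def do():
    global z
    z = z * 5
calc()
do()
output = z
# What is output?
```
265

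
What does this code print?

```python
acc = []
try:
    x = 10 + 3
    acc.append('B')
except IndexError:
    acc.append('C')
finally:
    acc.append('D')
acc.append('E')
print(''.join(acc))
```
BDE

finally runs after normal execution too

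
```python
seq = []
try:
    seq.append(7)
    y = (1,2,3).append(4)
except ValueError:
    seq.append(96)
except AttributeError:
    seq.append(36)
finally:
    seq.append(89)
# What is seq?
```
[7, 36, 89]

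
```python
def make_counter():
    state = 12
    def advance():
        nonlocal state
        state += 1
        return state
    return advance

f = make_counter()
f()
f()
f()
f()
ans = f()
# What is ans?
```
17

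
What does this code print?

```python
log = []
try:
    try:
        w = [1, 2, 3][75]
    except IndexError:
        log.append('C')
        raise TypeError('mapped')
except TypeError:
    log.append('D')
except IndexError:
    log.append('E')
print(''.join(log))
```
CD

New TypeError raised, caught by outer TypeError handler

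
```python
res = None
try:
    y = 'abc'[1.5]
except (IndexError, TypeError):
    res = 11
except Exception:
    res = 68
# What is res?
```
11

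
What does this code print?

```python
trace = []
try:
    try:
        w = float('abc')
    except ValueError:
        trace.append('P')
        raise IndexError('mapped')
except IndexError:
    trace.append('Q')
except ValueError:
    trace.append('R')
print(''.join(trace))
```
PQ

New IndexError raised, caught by outer IndexError handler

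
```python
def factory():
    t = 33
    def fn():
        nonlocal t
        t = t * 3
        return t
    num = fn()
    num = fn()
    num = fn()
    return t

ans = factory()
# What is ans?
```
891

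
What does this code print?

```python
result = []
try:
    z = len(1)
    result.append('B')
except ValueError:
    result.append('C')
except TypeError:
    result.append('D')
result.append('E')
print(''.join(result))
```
DE

TypeError is caught by its specific handler, not ValueError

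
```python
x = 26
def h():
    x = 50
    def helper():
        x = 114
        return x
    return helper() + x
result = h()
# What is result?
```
164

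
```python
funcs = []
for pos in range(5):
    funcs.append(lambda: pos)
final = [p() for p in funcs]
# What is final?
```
[4, 4, 4, 4, 4]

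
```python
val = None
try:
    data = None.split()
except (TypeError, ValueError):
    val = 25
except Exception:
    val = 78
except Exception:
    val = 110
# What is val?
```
78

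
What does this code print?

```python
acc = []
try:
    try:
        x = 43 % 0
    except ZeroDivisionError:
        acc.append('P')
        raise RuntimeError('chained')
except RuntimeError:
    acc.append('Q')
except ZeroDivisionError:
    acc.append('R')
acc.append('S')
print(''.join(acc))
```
PQS

RuntimeError raised and caught, original ZeroDivisionError not re-raised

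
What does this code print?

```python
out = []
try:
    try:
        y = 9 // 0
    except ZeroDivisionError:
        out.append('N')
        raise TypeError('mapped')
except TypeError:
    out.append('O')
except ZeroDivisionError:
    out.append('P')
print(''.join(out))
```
NO

New TypeError raised, caught by outer TypeError handler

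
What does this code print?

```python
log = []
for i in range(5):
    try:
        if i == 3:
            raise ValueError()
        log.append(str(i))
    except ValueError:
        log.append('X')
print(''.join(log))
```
012X4

Exception on i=3 caught, loop continues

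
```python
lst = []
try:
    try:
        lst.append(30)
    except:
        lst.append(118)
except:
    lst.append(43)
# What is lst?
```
[30]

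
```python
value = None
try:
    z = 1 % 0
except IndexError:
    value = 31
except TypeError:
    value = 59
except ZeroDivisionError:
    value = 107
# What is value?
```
107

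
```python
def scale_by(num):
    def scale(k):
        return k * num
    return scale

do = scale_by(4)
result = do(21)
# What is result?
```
84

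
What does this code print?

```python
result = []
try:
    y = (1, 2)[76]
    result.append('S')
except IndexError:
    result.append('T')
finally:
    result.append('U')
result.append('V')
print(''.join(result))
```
TUV

finally always runs, even after exception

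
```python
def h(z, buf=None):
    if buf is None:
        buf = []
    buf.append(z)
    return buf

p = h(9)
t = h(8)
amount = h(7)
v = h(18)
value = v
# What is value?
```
[18]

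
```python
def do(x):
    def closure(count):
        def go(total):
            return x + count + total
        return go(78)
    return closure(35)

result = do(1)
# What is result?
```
114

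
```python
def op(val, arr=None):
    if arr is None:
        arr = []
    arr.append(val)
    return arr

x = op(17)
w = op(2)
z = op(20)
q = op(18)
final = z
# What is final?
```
[20]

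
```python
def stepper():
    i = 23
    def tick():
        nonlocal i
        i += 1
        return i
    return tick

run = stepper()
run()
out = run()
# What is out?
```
25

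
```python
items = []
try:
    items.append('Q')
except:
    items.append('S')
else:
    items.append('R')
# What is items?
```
['Q', 'R']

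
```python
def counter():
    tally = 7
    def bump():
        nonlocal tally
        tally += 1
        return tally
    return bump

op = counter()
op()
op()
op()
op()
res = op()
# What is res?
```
12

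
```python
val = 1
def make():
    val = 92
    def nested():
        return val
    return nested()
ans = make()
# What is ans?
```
92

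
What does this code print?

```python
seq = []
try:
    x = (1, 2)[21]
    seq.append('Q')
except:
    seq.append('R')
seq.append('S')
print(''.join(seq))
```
RS

Exception raised in try, caught by bare except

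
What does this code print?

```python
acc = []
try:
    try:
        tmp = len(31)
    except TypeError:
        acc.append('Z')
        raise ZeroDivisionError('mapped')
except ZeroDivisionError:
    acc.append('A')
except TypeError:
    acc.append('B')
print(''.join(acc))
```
ZA

New ZeroDivisionError raised, caught by outer ZeroDivisionError handler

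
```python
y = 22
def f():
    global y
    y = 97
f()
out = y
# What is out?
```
97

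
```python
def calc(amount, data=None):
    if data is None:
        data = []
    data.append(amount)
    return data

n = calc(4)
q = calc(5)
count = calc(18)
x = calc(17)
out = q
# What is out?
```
[5]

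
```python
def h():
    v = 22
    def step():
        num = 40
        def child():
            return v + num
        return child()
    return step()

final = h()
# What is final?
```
62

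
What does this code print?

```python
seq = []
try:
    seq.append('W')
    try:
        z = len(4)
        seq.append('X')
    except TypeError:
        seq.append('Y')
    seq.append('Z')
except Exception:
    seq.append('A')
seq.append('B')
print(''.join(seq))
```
WYZB

Inner exception caught by inner handler, outer continues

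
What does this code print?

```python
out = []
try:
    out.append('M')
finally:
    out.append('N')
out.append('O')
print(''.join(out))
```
MNO

try/finally without except, no exception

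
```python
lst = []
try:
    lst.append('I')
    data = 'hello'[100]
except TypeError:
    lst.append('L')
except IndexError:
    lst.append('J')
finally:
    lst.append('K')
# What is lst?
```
['I', 'J', 'K']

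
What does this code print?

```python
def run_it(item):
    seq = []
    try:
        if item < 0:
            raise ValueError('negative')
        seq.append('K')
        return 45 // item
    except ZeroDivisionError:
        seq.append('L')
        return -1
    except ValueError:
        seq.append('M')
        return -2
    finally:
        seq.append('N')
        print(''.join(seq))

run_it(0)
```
KLN

item=0 causes ZeroDivisionError, caught, finally prints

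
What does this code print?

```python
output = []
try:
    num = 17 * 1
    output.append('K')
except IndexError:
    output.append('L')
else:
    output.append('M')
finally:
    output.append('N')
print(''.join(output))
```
KMN

else runs before finally when no exception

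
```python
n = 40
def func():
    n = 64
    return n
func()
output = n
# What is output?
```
40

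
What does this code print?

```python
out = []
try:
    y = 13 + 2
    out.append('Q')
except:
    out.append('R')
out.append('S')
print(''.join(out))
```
QS

No exception, try block completes normally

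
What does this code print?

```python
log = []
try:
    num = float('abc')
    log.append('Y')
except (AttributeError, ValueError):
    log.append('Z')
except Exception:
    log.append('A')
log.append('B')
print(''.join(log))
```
ZB

ValueError matches tuple containing it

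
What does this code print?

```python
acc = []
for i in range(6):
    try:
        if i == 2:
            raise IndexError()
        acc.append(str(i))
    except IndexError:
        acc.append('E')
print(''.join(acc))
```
01E345

Exception on i=2 caught, loop continues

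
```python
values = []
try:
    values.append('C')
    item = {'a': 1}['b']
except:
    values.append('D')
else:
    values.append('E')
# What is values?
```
['C', 'D']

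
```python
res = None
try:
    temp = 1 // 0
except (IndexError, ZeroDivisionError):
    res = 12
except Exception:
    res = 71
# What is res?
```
12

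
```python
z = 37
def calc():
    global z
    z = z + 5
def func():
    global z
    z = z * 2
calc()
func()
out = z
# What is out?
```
84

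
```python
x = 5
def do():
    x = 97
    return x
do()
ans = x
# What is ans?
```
5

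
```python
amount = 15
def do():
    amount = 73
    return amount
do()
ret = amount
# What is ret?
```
15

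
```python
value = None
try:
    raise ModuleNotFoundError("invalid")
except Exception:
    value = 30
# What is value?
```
30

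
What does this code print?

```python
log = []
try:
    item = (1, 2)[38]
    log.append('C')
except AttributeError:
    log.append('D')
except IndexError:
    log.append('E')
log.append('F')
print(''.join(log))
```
EF

IndexError is caught by its specific handler, not AttributeError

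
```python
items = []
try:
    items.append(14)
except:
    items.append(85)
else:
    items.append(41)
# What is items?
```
[14, 41]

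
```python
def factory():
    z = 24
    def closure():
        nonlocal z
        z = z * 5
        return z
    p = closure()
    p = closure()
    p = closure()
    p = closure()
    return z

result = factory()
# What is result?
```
15000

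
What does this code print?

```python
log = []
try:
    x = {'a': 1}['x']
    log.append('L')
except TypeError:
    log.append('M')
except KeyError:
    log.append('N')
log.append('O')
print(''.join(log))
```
NO

KeyError is caught by its specific handler, not TypeError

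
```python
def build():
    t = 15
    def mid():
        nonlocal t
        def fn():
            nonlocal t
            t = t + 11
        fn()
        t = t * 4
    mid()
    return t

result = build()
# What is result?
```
104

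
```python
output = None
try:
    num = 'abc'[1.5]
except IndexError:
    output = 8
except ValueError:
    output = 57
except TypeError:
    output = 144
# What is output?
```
144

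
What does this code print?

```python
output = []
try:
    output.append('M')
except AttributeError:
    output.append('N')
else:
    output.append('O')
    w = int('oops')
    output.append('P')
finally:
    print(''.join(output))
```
MO

Try succeeds, else appends 'O', ValueError in else is uncaught, finally prints before exception propagates ('P' never appended)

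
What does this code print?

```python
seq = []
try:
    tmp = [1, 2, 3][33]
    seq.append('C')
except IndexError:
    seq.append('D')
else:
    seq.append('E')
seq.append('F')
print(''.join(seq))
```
DF

else block skipped when exception is caught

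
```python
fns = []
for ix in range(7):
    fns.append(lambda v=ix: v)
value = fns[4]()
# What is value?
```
4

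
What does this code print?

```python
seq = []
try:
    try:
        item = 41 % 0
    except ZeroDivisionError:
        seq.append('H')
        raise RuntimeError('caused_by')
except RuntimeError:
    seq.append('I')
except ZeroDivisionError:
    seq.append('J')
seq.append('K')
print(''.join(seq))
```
HIK

RuntimeError raised and caught, original ZeroDivisionError not re-raised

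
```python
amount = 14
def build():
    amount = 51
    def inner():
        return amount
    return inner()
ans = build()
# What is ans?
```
51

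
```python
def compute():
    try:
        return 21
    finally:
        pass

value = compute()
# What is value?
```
21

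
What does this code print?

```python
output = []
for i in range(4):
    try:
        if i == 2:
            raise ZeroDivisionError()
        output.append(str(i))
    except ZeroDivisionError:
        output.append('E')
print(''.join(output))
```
01E3

Exception on i=2 caught, loop continues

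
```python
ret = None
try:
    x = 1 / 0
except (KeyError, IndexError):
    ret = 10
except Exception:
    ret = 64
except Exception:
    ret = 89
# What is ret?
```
64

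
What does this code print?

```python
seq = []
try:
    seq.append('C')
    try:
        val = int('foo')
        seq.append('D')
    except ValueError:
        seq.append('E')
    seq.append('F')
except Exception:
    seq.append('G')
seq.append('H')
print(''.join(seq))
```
CEFH

Inner exception caught by inner handler, outer continues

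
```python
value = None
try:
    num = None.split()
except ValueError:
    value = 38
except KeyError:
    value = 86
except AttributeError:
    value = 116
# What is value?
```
116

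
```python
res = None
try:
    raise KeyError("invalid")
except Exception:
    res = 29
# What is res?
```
29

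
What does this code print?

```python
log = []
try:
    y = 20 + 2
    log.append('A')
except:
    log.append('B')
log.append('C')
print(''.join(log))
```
AC

No exception, try block completes normally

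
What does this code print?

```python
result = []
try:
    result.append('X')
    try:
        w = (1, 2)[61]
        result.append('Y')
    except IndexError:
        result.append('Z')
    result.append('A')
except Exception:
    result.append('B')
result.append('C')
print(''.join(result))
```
XZAC

Inner exception caught by inner handler, outer continues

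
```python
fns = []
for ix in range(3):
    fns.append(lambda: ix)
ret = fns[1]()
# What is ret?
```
2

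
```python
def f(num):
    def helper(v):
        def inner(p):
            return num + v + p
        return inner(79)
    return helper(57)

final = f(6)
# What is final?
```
142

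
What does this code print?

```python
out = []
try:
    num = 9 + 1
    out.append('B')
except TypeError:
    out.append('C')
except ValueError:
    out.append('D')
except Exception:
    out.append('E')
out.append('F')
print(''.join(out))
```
BF

No exception, try block completes normally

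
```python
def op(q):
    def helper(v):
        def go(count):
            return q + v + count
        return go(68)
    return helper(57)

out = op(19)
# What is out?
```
144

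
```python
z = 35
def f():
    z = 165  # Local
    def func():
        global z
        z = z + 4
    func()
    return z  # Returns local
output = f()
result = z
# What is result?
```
39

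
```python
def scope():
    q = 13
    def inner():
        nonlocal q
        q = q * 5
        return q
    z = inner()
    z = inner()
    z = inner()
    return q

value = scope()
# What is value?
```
1625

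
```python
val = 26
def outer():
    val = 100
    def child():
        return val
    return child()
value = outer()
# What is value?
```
100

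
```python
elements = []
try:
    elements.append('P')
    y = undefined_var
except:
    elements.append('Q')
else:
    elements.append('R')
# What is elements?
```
['P', 'Q']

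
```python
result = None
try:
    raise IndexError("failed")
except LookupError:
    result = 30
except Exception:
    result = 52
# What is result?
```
30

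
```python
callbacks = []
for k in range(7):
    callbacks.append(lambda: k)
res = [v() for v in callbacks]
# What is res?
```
[6, 6, 6, 6, 6, 6, 6]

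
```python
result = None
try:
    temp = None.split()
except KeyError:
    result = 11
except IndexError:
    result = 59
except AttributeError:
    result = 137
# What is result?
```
137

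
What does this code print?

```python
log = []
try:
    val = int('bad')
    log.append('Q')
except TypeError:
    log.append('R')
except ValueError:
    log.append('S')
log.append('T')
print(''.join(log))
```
ST

ValueError is caught by its specific handler, not TypeError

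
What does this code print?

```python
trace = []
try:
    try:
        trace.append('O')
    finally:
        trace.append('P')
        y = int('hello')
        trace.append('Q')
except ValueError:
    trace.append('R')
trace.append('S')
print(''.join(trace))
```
OPRS

Exception in inner finally caught by outer except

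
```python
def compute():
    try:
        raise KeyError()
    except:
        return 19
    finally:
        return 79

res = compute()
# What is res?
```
79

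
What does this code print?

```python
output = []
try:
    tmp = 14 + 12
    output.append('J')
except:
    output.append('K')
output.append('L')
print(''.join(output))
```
JL

No exception, try block completes normally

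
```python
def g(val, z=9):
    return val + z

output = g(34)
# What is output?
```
43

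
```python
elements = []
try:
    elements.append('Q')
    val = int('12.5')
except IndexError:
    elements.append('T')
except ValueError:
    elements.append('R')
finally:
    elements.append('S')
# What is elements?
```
['Q', 'R', 'S']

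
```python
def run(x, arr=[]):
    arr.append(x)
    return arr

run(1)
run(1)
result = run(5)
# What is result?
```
[1, 1, 5]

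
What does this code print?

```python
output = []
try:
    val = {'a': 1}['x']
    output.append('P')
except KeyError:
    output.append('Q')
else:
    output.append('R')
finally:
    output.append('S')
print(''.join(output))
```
QS

Exception: except runs, else skipped, finally runs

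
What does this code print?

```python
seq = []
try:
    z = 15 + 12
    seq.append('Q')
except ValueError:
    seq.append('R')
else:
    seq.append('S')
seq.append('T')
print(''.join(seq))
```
QST

else block runs when no exception occurs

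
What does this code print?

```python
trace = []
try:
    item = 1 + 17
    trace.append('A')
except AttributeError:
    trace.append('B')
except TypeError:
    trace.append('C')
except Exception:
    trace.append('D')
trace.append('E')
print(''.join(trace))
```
AE

No exception, try block completes normally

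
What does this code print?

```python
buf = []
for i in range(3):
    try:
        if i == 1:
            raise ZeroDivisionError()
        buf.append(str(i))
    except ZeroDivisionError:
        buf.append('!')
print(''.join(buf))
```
0!2

Exception on i=1 caught, loop continues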